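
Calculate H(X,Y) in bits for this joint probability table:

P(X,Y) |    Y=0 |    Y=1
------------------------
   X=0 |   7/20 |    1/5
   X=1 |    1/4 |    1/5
1.9589 bits

Joint entropy is H(X,Y) = -Σ_{x,y} p(x,y) log p(x,y).

Summing over all non-zero entries:
H(X,Y) = -[7/20·log_2(7/20) + 1/5·log_2(1/5) + 1/4·log_2(1/4) + 1/5·log_2(1/5)]
H(X,Y) = 1.9589 bits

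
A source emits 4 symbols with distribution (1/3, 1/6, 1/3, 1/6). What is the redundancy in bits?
0.0817 bits

Redundancy measures how far a source is from maximum entropy:
R = H_max - H(X)

Maximum entropy for 4 symbols: H_max = log_2(4) = 2.0000 bits
Actual entropy: H(X) = 1.9183 bits
Redundancy: R = 2.0000 - 1.9183 = 0.0817 bits

This redundancy represents potential for compression: the source could be compressed by 0.0817 bits per symbol.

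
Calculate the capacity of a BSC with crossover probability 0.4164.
0.0203 bits

For a binary symmetric channel (BSC) with error probability p:
Capacity C = 1 - H(p) bits per symbol

where H(p) = -p log₂(p) - (1-p) log₂(1-p) is the binary entropy function.

H(0.4164) = 0.9797 bits
C = 1 - 0.9797 = 0.0203 bits per symbol

This means we can reliably transmit up to 0.0203 bits of information per channel use.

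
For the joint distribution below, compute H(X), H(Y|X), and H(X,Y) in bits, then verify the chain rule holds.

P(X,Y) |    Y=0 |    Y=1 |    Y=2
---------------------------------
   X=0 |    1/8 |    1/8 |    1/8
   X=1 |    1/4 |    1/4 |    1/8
H(X,Y) = 2.5000, H(X) = 0.9544, H(Y|X) = 1.5456 (all in bits)

Chain rule: H(X,Y) = H(X) + H(Y|X)

Left side — joint entropy directly:
H(X,Y) = -Σ p(x,y) log p(x,y) = 2.5000 bits

Right side — compute H(Y|X) from the conditional distributions:
P(X) = (3/8, 5/8), so H(X) = 0.9544 bits
H(Y|X) = Σ_x P(X=x) · H(Y|X=x):
  P(Y|X=0) = (1/3, 1/3, 1/3), H(Y|X=0) = 1.5850, weight P(X=0) = 3/8
  P(Y|X=1) = (2/5, 2/5, 1/5), H(Y|X=1) = 1.5219, weight P(X=1) = 5/8
H(Y|X) = 1.5456 bits

H(X) + H(Y|X) = 0.9544 + 1.5456 = 2.5000 bits

Both sides equal 2.5000 bits. ✓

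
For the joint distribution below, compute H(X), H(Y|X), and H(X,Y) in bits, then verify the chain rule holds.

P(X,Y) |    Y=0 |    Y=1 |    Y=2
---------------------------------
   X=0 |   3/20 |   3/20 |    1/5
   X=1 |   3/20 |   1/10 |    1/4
H(X,Y) = 2.5282, H(X) = 1.0000, H(Y|X) = 1.5282 (all in bits)

Chain rule: H(X,Y) = H(X) + H(Y|X)

Left side — joint entropy directly:
H(X,Y) = -Σ p(x,y) log p(x,y) = 2.5282 bits

Right side — compute H(Y|X) from the conditional distributions:
P(X) = (1/2, 1/2), so H(X) = 1.0000 bits
H(Y|X) = Σ_x P(X=x) · H(Y|X=x):
  P(Y|X=0) = (3/10, 3/10, 2/5), H(Y|X=0) = 1.5710, weight P(X=0) = 1/2
  P(Y|X=1) = (3/10, 1/5, 1/2), H(Y|X=1) = 1.4855, weight P(X=1) = 1/2
H(Y|X) = 1.5282 bits

H(X) + H(Y|X) = 1.0000 + 1.5282 = 2.5282 bits

Both sides equal 2.5282 bits. ✓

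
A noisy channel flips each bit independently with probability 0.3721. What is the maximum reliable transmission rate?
0.0477 bits

For a binary symmetric channel (BSC) with error probability p:
Capacity C = 1 - H(p) bits per symbol

where H(p) = -p log₂(p) - (1-p) log₂(1-p) is the binary entropy function.

H(0.3721) = 0.9523 bits
C = 1 - 0.9523 = 0.0477 bits per symbol

This means we can reliably transmit up to 0.0477 bits of information per channel use.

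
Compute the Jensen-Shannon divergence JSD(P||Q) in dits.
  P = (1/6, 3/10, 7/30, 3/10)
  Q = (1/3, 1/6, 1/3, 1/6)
0.0165 dits

Jensen-Shannon divergence is:
JSD(P||Q) = 0.5 × D_KL(P||M) + 0.5 × D_KL(Q||M)
where M = 0.5 × (P + Q) is the mixture distribution.

M = 0.5 × (1/6, 3/10, 7/30, 3/10) + 0.5 × (1/3, 1/6, 1/3, 1/6) = (1/4, 7/30, 0.283333, 7/30)

D_KL(P||M) = 0.0165 dits
D_KL(Q||M) = 0.0165 dits

JSD(P||Q) = 0.5 × 0.0165 + 0.5 × 0.0165 = 0.0165 dits

Unlike KL divergence, JSD is symmetric and bounded: 0 ≤ JSD ≤ log(2).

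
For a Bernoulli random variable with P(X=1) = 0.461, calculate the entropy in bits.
0.9956 bits

The binary entropy function is:
H(p) = -p log(p) - (1-p) log(1-p)

H(0.461) = -0.461 × log_2(0.461) - 0.539 × log_2(0.539)
H(0.461) = 0.9956 bits

Note: Binary entropy is maximized at p=0.5 (H=1 bit) and minimized at p=0 or p=1 (H=0).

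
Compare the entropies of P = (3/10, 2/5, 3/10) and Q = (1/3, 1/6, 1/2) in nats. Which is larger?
P

Computing entropies in nats:
H(P) = 1.0889
H(Q) = 1.0114

Distribution P has higher entropy.

Intuition: The distribution closer to uniform (more spread out) has higher entropy.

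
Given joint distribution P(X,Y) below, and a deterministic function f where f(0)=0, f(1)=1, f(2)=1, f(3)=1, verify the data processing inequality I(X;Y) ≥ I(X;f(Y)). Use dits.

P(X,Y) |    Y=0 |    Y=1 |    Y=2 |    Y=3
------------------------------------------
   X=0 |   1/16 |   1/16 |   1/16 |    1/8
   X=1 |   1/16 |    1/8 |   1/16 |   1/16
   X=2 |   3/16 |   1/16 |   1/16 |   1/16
I(X;Y) = 0.0313, I(X;f(Y)) = 0.0210, inequality holds: 0.0313 ≥ 0.0210

Data Processing Inequality: For any Markov chain X → Y → Z, we have I(X;Y) ≥ I(X;Z).

Here Z = f(Y) is a deterministic function of Y, forming X → Y → Z.

Original I(X;Y) = 0.0313 dits

After applying f:
P(X,Z) where Z=f(Y):
- P(X,Z=0) = P(X,Y=0)
- P(X,Z=1) = P(X,Y=1) + P(X,Y=2) + P(X,Y=3)

I(X;Z) = I(X;f(Y)) = 0.0210 dits

Verification: 0.0313 ≥ 0.0210 ✓

Information cannot be created by processing; the function f can only lose information about X.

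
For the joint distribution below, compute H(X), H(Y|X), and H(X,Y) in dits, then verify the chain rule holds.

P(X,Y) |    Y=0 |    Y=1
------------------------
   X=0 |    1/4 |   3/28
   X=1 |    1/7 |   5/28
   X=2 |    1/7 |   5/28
H(X,Y) = 0.7631, H(X) = 0.4766, H(Y|X) = 0.2865 (all in dits)

Chain rule: H(X,Y) = H(X) + H(Y|X)

Left side — joint entropy directly:
H(X,Y) = -Σ p(x,y) log p(x,y) = 0.7631 dits

Right side — compute H(Y|X) from the conditional distributions:
P(X) = (5/14, 9/28, 9/28), so H(X) = 0.4766 dits
H(Y|X) = Σ_x P(X=x) · H(Y|X=x):
  P(Y|X=0) = (7/10, 3/10), H(Y|X=0) = 0.2653, weight P(X=0) = 5/14
  P(Y|X=1) = (4/9, 5/9), H(Y|X=1) = 0.2983, weight P(X=1) = 9/28
  P(Y|X=2) = (4/9, 5/9), H(Y|X=2) = 0.2983, weight P(X=2) = 9/28
H(Y|X) = 0.2865 dits

H(X) + H(Y|X) = 0.4766 + 0.2865 = 0.7631 dits

Both sides equal 0.7631 dits. ✓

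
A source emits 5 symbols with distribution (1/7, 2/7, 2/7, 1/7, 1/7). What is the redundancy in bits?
0.0860 bits

Redundancy measures how far a source is from maximum entropy:
R = H_max - H(X)

Maximum entropy for 5 symbols: H_max = log_2(5) = 2.3219 bits
Actual entropy: H(X) = 2.2359 bits
Redundancy: R = 2.3219 - 2.2359 = 0.0860 bits

This redundancy represents potential for compression: the source could be compressed by 0.0860 bits per symbol.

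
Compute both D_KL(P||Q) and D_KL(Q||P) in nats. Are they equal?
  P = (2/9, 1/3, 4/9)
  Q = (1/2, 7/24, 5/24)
D_KL(P||Q) = 0.2011, D_KL(Q||P) = 0.2087

KL divergence is not symmetric: D_KL(P||Q) ≠ D_KL(Q||P) in general.

D_KL(P||Q) = 0.2011 nats
D_KL(Q||P) = 0.2087 nats

No, they are not equal!

This asymmetry is why KL divergence is not a true distance metric.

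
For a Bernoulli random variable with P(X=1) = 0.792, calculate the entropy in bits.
0.7376 bits

The binary entropy function is:
H(p) = -p log(p) - (1-p) log(1-p)

H(0.792) = -0.792 × log_2(0.792) - 0.208 × log_2(0.208)
H(0.792) = 0.7376 bits

Note: Binary entropy is maximized at p=0.5 (H=1 bit) and minimized at p=0 or p=1 (H=0).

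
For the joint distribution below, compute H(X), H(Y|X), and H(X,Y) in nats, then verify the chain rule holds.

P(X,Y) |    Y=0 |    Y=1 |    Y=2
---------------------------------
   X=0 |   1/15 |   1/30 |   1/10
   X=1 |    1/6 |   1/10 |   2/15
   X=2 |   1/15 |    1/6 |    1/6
H(X,Y) = 2.0995, H(X) = 1.0549, H(Y|X) = 1.0446 (all in nats)

Chain rule: H(X,Y) = H(X) + H(Y|X)

Left side — joint entropy directly:
H(X,Y) = -Σ p(x,y) log p(x,y) = 2.0995 nats

Right side — compute H(Y|X) from the conditional distributions:
P(X) = (1/5, 2/5, 2/5), so H(X) = 1.0549 nats
H(Y|X) = Σ_x P(X=x) · H(Y|X=x):
  P(Y|X=0) = (1/3, 1/6, 1/2), H(Y|X=0) = 1.0114, weight P(X=0) = 1/5
  P(Y|X=1) = (5/12, 1/4, 1/3), H(Y|X=1) = 1.0776, weight P(X=1) = 2/5
  P(Y|X=2) = (1/6, 5/12, 5/12), H(Y|X=2) = 1.0282, weight P(X=2) = 2/5
H(Y|X) = 1.0446 nats

H(X) + H(Y|X) = 1.0549 + 1.0446 = 2.0995 nats

Both sides equal 2.0995 nats. ✓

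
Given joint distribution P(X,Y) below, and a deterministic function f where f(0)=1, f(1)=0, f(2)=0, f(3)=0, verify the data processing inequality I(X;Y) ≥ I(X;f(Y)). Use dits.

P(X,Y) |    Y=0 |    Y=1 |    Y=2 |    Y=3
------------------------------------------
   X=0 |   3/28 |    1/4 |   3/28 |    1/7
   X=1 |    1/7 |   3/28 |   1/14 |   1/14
I(X;Y) = 0.0107, I(X;f(Y)) = 0.0095, inequality holds: 0.0107 ≥ 0.0095

Data Processing Inequality: For any Markov chain X → Y → Z, we have I(X;Y) ≥ I(X;Z).

Here Z = f(Y) is a deterministic function of Y, forming X → Y → Z.

Original I(X;Y) = 0.0107 dits

After applying f:
P(X,Z) where Z=f(Y):
- P(X,Z=0) = P(X,Y=1) + P(X,Y=2) + P(X,Y=3)
- P(X,Z=1) = P(X,Y=0)

I(X;Z) = I(X;f(Y)) = 0.0095 dits

Verification: 0.0107 ≥ 0.0095 ✓

Information cannot be created by processing; the function f can only lose information about X.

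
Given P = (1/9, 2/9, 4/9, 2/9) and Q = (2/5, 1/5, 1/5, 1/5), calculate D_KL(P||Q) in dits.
0.1127 dits

KL divergence: D_KL(P||Q) = Σ p(x) log(p(x)/q(x))

Computing term by term:
  x=0: 1/9 × log_10[(1/9)/(2/5)] = 1/9 × -0.5563 = -0.0618
  x=1: 2/9 × log_10[(2/9)/(1/5)] = 2/9 × 0.0458 = 0.0102
  x=2: 4/9 × log_10[(4/9)/(1/5)] = 4/9 × 0.3468 = 0.1541
  x=3: 2/9 × log_10[(2/9)/(1/5)] = 2/9 × 0.0458 = 0.0102

D_KL(P||Q) = 0.1127 dits

Note: KL divergence is always non-negative and equals 0 iff P = Q.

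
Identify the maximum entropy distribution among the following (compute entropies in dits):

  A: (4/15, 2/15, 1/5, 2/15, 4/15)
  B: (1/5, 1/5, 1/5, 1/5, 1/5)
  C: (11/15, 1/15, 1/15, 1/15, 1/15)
B

For a discrete distribution over n outcomes, entropy is maximized by the uniform distribution.

Computing entropies:
H(A) = 0.6793 dits
H(B) = 0.6990 dits
H(C) = 0.4124 dits

The uniform distribution (where all probabilities equal 1/5) achieves the maximum entropy of log_10(5) = 0.6990 dits.

Distribution B has the highest entropy.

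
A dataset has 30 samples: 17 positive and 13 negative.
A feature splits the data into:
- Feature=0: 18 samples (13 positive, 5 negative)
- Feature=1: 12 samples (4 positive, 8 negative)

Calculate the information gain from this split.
0.1084 bits

Information Gain = H(Y) - H(Y|Feature)

Before split:
P(positive) = 17/30 = 0.5667
H(Y) = 0.9871 bits

After split:
Feature=0: H = 0.8524 bits (weight = 18/30)
Feature=1: H = 0.9183 bits (weight = 12/30)
H(Y|Feature) = (18/30)×0.8524 + (12/30)×0.9183 = 0.8788 bits

Information Gain = 0.9871 - 0.8788 = 0.1084 bits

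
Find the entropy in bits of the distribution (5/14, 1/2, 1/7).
1.4316 bits

Shannon entropy is H(X) = -Σ p(x) log p(x).

For P = (5/14, 1/2, 1/7):
H = -5/14 × log_2(5/14) -1/2 × log_2(1/2) -1/7 × log_2(1/7)
H = 1.4316 bits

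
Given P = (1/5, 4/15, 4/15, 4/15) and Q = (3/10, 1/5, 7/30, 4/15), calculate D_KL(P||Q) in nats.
0.0312 nats

KL divergence: D_KL(P||Q) = Σ p(x) log(p(x)/q(x))

Computing term by term:
  x=0: 1/5 × log_e[(1/5)/(3/10)] = 1/5 × -0.4055 = -0.0811
  x=1: 4/15 × log_e[(4/15)/(1/5)] = 4/15 × 0.2877 = 0.0767
  x=2: 4/15 × log_e[(4/15)/(7/30)] = 4/15 × 0.1335 = 0.0356
  x=3: 4/15 × log_e[(4/15)/(4/15)] = 4/15 × 0.0000 = 0.0000

D_KL(P||Q) = 0.0312 nats

Note: KL divergence is always non-negative and equals 0 iff P = Q.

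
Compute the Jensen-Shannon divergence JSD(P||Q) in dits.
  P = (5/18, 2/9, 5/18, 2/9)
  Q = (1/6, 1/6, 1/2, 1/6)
0.0118 dits

Jensen-Shannon divergence is:
JSD(P||Q) = 0.5 × D_KL(P||M) + 0.5 × D_KL(Q||M)
where M = 0.5 × (P + Q) is the mixture distribution.

M = 0.5 × (5/18, 2/9, 5/18, 2/9) + 0.5 × (1/6, 1/6, 1/2, 1/6) = (2/9, 7/36, 7/18, 7/36)

D_KL(P||M) = 0.0121 dits
D_KL(Q||M) = 0.0114 dits

JSD(P||Q) = 0.5 × 0.0121 + 0.5 × 0.0114 = 0.0118 dits

Unlike KL divergence, JSD is symmetric and bounded: 0 ≤ JSD ≤ log(2).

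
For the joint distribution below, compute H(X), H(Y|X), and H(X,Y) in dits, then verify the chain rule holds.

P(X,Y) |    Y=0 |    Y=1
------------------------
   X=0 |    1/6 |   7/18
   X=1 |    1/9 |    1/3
H(X,Y) = 0.5543, H(X) = 0.2983, H(Y|X) = 0.2559 (all in dits)

Chain rule: H(X,Y) = H(X) + H(Y|X)

Left side — joint entropy directly:
H(X,Y) = -Σ p(x,y) log p(x,y) = 0.5543 dits

Right side — compute H(Y|X) from the conditional distributions:
P(X) = (5/9, 4/9), so H(X) = 0.2983 dits
H(Y|X) = Σ_x P(X=x) · H(Y|X=x):
  P(Y|X=0) = (3/10, 7/10), H(Y|X=0) = 0.2653, weight P(X=0) = 5/9
  P(Y|X=1) = (1/4, 3/4), H(Y|X=1) = 0.2442, weight P(X=1) = 4/9
H(Y|X) = 0.2559 dits

H(X) + H(Y|X) = 0.2983 + 0.2559 = 0.5543 dits

Both sides equal 0.5543 dits. ✓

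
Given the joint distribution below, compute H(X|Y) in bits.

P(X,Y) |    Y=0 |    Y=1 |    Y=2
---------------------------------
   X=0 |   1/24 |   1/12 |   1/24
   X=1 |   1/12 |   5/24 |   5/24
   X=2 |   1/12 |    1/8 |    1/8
1.4429 bits

Using the chain rule: H(X|Y) = H(X,Y) - H(Y)

First, compute H(X,Y) = 2.9713 bits

Marginal P(Y) = (5/24, 5/12, 3/8)
H(Y) = 1.5284 bits

H(X|Y) = H(X,Y) - H(Y) = 2.9713 - 1.5284 = 1.4429 bits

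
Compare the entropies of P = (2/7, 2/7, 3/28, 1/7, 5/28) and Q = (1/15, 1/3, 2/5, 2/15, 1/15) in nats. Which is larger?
P

Computing entropies in nats:
H(P) = 1.5408
H(Q) = 1.3624

Distribution P has higher entropy.

Intuition: The distribution closer to uniform (more spread out) has higher entropy.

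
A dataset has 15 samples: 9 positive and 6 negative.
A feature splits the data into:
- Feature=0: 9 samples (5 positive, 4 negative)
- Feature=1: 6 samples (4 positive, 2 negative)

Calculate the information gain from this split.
0.0090 bits

Information Gain = H(Y) - H(Y|Feature)

Before split:
P(positive) = 9/15 = 0.6000
H(Y) = 0.9710 bits

After split:
Feature=0: H = 0.9911 bits (weight = 9/15)
Feature=1: H = 0.9183 bits (weight = 6/15)
H(Y|Feature) = (9/15)×0.9911 + (6/15)×0.9183 = 0.9620 bits

Information Gain = 0.9710 - 0.9620 = 0.0090 bits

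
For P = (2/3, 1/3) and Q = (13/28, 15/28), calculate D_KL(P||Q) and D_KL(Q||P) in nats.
D_KL(P||Q) = 0.0830, D_KL(Q||P) = 0.0862

KL divergence is not symmetric: D_KL(P||Q) ≠ D_KL(Q||P) in general.

D_KL(P||Q) = 0.0830 nats
D_KL(Q||P) = 0.0862 nats

No, they are not equal!

This asymmetry is why KL divergence is not a true distance metric.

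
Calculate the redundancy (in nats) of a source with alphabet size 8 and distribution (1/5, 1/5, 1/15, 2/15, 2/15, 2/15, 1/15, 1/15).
0.0881 nats

Redundancy measures how far a source is from maximum entropy:
R = H_max - H(X)

Maximum entropy for 8 symbols: H_max = log_e(8) = 2.0794 nats
Actual entropy: H(X) = 1.9913 nats
Redundancy: R = 2.0794 - 1.9913 = 0.0881 nats

This redundancy represents potential for compression: the source could be compressed by 0.0881 nats per symbol.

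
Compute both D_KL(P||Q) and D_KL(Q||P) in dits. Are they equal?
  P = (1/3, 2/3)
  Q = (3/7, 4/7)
D_KL(P||Q) = 0.0082, D_KL(Q||P) = 0.0085

KL divergence is not symmetric: D_KL(P||Q) ≠ D_KL(Q||P) in general.

D_KL(P||Q) = 0.0082 dits
D_KL(Q||P) = 0.0085 dits

No, they are not equal!

This asymmetry is why KL divergence is not a true distance metric.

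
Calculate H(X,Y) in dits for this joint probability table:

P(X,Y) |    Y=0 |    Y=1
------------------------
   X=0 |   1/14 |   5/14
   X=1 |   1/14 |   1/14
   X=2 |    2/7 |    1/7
0.6815 dits

Joint entropy is H(X,Y) = -Σ_{x,y} p(x,y) log p(x,y).

Summing over all non-zero entries:
H(X,Y) = -[1/14·log_10(1/14) + 5/14·log_10(5/14) + 1/14·log_10(1/14) + 1/14·log_10(1/14) + 2/7·log_10(2/7) + 1/7·log_10(1/7)]
H(X,Y) = 0.6815 dits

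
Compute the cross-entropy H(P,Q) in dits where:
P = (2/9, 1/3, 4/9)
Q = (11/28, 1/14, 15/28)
0.5927 dits

Cross-entropy: H(P,Q) = -Σ p(x) log q(x)

Alternatively: H(P,Q) = H(P) + D_KL(P||Q)
H(P) = 0.4607 dits
D_KL(P||Q) = 0.1320 dits

H(P,Q) = 0.4607 + 0.1320 = 0.5927 dits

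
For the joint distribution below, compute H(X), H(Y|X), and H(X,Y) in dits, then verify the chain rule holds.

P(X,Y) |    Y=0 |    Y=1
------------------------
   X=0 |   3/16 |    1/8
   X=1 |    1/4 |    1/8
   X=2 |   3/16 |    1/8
H(X,Y) = 0.7618, H(X) = 0.4755, H(Y|X) = 0.2863 (all in dits)

Chain rule: H(X,Y) = H(X) + H(Y|X)

Left side — joint entropy directly:
H(X,Y) = -Σ p(x,y) log p(x,y) = 0.7618 dits

Right side — compute H(Y|X) from the conditional distributions:
P(X) = (5/16, 3/8, 5/16), so H(X) = 0.4755 dits
H(Y|X) = Σ_x P(X=x) · H(Y|X=x):
  P(Y|X=0) = (3/5, 2/5), H(Y|X=0) = 0.2923, weight P(X=0) = 5/16
  P(Y|X=1) = (2/3, 1/3), H(Y|X=1) = 0.2764, weight P(X=1) = 3/8
  P(Y|X=2) = (3/5, 2/5), H(Y|X=2) = 0.2923, weight P(X=2) = 5/16
H(Y|X) = 0.2863 dits

H(X) + H(Y|X) = 0.4755 + 0.2863 = 0.7618 dits

Both sides equal 0.7618 dits. ✓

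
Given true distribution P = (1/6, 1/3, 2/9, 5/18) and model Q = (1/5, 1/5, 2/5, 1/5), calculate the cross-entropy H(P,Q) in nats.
1.4554 nats

Cross-entropy: H(P,Q) = -Σ p(x) log q(x)

Alternatively: H(P,Q) = H(P) + D_KL(P||Q)
H(P) = 1.3549 nats
D_KL(P||Q) = 0.1005 nats

H(P,Q) = 1.3549 + 0.1005 = 1.4554 nats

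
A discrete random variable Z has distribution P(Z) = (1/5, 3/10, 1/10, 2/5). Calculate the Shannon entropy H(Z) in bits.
1.8464 bits

Shannon entropy is H(X) = -Σ p(x) log p(x).

For P = (1/5, 3/10, 1/10, 2/5):
H = -1/5 × log_2(1/5) -3/10 × log_2(3/10) -1/10 × log_2(1/10) -2/5 × log_2(2/5)
H = 1.8464 bits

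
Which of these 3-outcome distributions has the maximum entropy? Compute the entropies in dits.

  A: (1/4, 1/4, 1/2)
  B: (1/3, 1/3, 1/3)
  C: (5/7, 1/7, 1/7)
B

For a discrete distribution over n outcomes, entropy is maximized by the uniform distribution.

Computing entropies:
H(A) = 0.4515 dits
H(B) = 0.4771 dits
H(C) = 0.3458 dits

The uniform distribution (where all probabilities equal 1/3) achieves the maximum entropy of log_10(3) = 0.4771 dits.

Distribution B has the highest entropy.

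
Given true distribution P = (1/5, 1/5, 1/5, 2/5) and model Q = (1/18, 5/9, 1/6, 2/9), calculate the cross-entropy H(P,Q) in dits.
0.7190 dits

Cross-entropy: H(P,Q) = -Σ p(x) log q(x)

Alternatively: H(P,Q) = H(P) + D_KL(P||Q)
H(P) = 0.5786 dits
D_KL(P||Q) = 0.1405 dits

H(P,Q) = 0.5786 + 0.1405 = 0.7190 dits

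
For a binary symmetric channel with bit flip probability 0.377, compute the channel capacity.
0.0441 bits

For a binary symmetric channel (BSC) with error probability p:
Capacity C = 1 - H(p) bits per symbol

where H(p) = -p log₂(p) - (1-p) log₂(1-p) is the binary entropy function.

H(0.377) = 0.9559 bits
C = 1 - 0.9559 = 0.0441 bits per symbol

This means we can reliably transmit up to 0.0441 bits of information per channel use.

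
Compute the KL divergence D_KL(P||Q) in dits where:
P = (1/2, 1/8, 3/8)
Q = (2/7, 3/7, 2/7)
0.0989 dits

KL divergence: D_KL(P||Q) = Σ p(x) log(p(x)/q(x))

Computing term by term:
  x=0: 1/2 × log_10[(1/2)/(2/7)] = 1/2 × 0.2430 = 0.1215
  x=1: 1/8 × log_10[(1/8)/(3/7)] = 1/8 × -0.5351 = -0.0669
  x=2: 3/8 × log_10[(3/8)/(2/7)] = 3/8 × 0.1181 = 0.0443

D_KL(P||Q) = 0.0989 dits

Note: KL divergence is always non-negative and equals 0 iff P = Q.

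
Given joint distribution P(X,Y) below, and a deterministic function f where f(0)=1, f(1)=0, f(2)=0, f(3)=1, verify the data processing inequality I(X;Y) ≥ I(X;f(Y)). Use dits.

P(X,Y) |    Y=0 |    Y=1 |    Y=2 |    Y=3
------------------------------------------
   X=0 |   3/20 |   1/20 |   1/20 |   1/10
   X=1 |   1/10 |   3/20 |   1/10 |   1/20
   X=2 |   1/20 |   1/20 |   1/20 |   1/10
I(X;Y) = 0.0295, I(X;f(Y)) = 0.0199, inequality holds: 0.0295 ≥ 0.0199

Data Processing Inequality: For any Markov chain X → Y → Z, we have I(X;Y) ≥ I(X;Z).

Here Z = f(Y) is a deterministic function of Y, forming X → Y → Z.

Original I(X;Y) = 0.0295 dits

After applying f:
P(X,Z) where Z=f(Y):
- P(X,Z=0) = P(X,Y=1) + P(X,Y=2)
- P(X,Z=1) = P(X,Y=0) + P(X,Y=3)

I(X;Z) = I(X;f(Y)) = 0.0199 dits

Verification: 0.0295 ≥ 0.0199 ✓

Information cannot be created by processing; the function f can only lose information about X.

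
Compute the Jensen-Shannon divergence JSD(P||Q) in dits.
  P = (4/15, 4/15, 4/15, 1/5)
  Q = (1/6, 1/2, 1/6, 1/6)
0.0132 dits

Jensen-Shannon divergence is:
JSD(P||Q) = 0.5 × D_KL(P||M) + 0.5 × D_KL(Q||M)
where M = 0.5 × (P + Q) is the mixture distribution.

M = 0.5 × (4/15, 4/15, 4/15, 1/5) + 0.5 × (1/6, 1/2, 1/6, 1/6) = (0.216667, 0.383333, 0.216667, 0.183333)

D_KL(P||M) = 0.0136 dits
D_KL(Q||M) = 0.0128 dits

JSD(P||Q) = 0.5 × 0.0136 + 0.5 × 0.0128 = 0.0132 dits

Unlike KL divergence, JSD is symmetric and bounded: 0 ≤ JSD ≤ log(2).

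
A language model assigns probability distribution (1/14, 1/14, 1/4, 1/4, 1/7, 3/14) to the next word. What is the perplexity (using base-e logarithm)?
5.3561

Perplexity is e^H (or exp(H) for natural log).

First, H = -Σ p log p = 1.6782 nats
Perplexity = e^1.6782 = 5.3561

Interpretation: The model's uncertainty is equivalent to choosing uniformly among 5.4 options.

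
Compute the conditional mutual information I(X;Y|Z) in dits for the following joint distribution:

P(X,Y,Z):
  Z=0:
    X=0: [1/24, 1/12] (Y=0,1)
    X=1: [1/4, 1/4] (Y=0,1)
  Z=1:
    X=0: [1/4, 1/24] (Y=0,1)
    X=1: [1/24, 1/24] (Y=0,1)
0.0117 dits

Conditional mutual information: I(X;Y|Z) = H(X|Z) + H(Y|Z) - H(X,Y|Z)

H(Z) = 0.2873
H(X,Z) = 0.5094 → H(X|Z) = 0.2221
H(Y,Z) = 0.5611 → H(Y|Z) = 0.2738
H(X,Y,Z) = 0.7715 → H(X,Y|Z) = 0.4842

I(X;Y|Z) = 0.2221 + 0.2738 - 0.4842 = 0.0117 dits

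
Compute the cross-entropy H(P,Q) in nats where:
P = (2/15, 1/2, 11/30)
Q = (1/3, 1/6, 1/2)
1.2965 nats

Cross-entropy: H(P,Q) = -Σ p(x) log q(x)

Alternatively: H(P,Q) = H(P) + D_KL(P||Q)
H(P) = 0.9831 nats
D_KL(P||Q) = 0.3134 nats

H(P,Q) = 0.9831 + 0.3134 = 1.2965 nats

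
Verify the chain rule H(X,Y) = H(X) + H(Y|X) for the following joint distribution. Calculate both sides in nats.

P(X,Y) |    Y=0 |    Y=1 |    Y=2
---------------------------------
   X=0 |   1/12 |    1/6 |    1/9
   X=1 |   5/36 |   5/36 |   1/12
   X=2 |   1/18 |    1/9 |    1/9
H(X,Y) = 2.1541, H(X) = 1.0914, H(Y|X) = 1.0627 (all in nats)

Chain rule: H(X,Y) = H(X) + H(Y|X)

Left side — joint entropy directly:
H(X,Y) = -Σ p(x,y) log p(x,y) = 2.1541 nats

Right side — compute H(Y|X) from the conditional distributions:
P(X) = (13/36, 13/36, 5/18), so H(X) = 1.0914 nats
H(Y|X) = Σ_x P(X=x) · H(Y|X=x):
  P(Y|X=0) = (3/13, 6/13, 4/13), H(Y|X=0) = 1.0579, weight P(X=0) = 13/36
  P(Y|X=1) = (5/13, 5/13, 3/13), H(Y|X=1) = 1.0734, weight P(X=1) = 13/36
  P(Y|X=2) = (1/5, 2/5, 2/5), H(Y|X=2) = 1.0549, weight P(X=2) = 5/18
H(Y|X) = 1.0627 nats

H(X) + H(Y|X) = 1.0914 + 1.0627 = 2.1541 nats

Both sides equal 2.1541 nats. ✓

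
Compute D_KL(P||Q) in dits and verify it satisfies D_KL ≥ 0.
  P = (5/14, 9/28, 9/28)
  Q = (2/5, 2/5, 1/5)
0.0181 dits

KL divergence satisfies the Gibbs inequality: D_KL(P||Q) ≥ 0 for all distributions P, Q.

D_KL(P||Q) = Σ p(x) log(p(x)/q(x))
Term by term:
  x=0: 5/14 × log_10[(5/14)/(2/5)] = -0.0176
  x=1: 9/28 × log_10[(9/28)/(2/5)] = -0.0305
  x=2: 9/28 × log_10[(9/28)/(1/5)] = 0.0662
D_KL(P||Q) = 0.0181 dits

D_KL(P||Q) = 0.0181 ≥ 0 ✓

This non-negativity is a fundamental property: relative entropy cannot be negative because it measures how different Q is from P.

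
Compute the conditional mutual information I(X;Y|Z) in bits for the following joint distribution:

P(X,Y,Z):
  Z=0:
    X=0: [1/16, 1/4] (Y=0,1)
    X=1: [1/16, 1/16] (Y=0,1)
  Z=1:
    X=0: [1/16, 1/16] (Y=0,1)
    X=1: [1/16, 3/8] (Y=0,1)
0.0730 bits

Conditional mutual information: I(X;Y|Z) = H(X|Z) + H(Y|Z) - H(X,Y|Z)

H(Z) = 0.9887
H(X,Z) = 1.7962 → H(X|Z) = 0.8075
H(Y,Z) = 1.7962 → H(Y|Z) = 0.8075
H(X,Y,Z) = 2.5306 → H(X,Y|Z) = 1.5419

I(X;Y|Z) = 0.8075 + 0.8075 - 1.5419 = 0.0730 bits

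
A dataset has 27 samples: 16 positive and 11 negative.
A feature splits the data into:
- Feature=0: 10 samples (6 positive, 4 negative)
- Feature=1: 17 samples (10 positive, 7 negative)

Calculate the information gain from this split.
0.0001 bits

Information Gain = H(Y) - H(Y|Feature)

Before split:
P(positive) = 16/27 = 0.5926
H(Y) = 0.9751 bits

After split:
Feature=0: H = 0.9710 bits (weight = 10/27)
Feature=1: H = 0.9774 bits (weight = 17/27)
H(Y|Feature) = (10/27)×0.9710 + (17/27)×0.9774 = 0.9750 bits

Information Gain = 0.9751 - 0.9750 = 0.0001 bits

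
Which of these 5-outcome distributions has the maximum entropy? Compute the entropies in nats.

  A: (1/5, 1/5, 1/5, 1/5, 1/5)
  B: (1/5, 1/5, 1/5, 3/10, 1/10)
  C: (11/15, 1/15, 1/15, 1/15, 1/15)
A

For a discrete distribution over n outcomes, entropy is maximized by the uniform distribution.

Computing entropies:
H(A) = 1.6094 nats
H(B) = 1.5571 nats
H(C) = 0.9496 nats

The uniform distribution (where all probabilities equal 1/5) achieves the maximum entropy of log_e(5) = 1.6094 nats.

Distribution A has the highest entropy.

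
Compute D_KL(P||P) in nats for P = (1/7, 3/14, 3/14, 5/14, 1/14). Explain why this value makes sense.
0.0000 nats

KL divergence satisfies the Gibbs inequality: D_KL(P||Q) ≥ 0 for all distributions P, Q.

D_KL(P||Q) = Σ p(x) log(p(x)/q(x))
Each term is p(x) × log_e(p(x)/p(x)) = p(x) × log_e(1) = 0, so the sum is 0.
D_KL(P||Q) = 0.0000 nats

When P = Q, the KL divergence is exactly 0, as there is no 'divergence' between identical distributions.

This non-negativity is a fundamental property: relative entropy cannot be negative because it measures how different Q is from P.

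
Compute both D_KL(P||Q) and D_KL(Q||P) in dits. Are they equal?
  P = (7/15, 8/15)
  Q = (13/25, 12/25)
D_KL(P||Q) = 0.0025, D_KL(Q||P) = 0.0025

KL divergence is not symmetric: D_KL(P||Q) ≠ D_KL(Q||P) in general.

D_KL(P||Q) = 0.0025 dits
D_KL(Q||P) = 0.0025 dits

In this case they happen to be equal (to 4 decimal places).

This asymmetry is why KL divergence is not a true distance metric.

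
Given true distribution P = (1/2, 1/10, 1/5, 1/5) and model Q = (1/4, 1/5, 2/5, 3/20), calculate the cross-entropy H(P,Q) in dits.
0.6153 dits

Cross-entropy: H(P,Q) = -Σ p(x) log q(x)

Alternatively: H(P,Q) = H(P) + D_KL(P||Q)
H(P) = 0.5301 dits
D_KL(P||Q) = 0.0852 dits

H(P,Q) = 0.5301 + 0.0852 = 0.6153 dits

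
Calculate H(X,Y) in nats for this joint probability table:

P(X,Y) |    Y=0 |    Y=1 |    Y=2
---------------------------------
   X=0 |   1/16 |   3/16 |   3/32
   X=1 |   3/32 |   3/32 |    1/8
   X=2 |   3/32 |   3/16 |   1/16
2.1219 nats

Joint entropy is H(X,Y) = -Σ_{x,y} p(x,y) log p(x,y).

Summing over all non-zero entries:
H(X,Y) = -[1/16·log_e(1/16) + 3/16·log_e(3/16) + 3/32·log_e(3/32) + 3/32·log_e(3/32) + 3/32·log_e(3/32) + 1/8·log_e(1/8) + 3/32·log_e(3/32) + 3/16·log_e(3/16) + 1/16·log_e(1/16)]
H(X,Y) = 2.1219 nats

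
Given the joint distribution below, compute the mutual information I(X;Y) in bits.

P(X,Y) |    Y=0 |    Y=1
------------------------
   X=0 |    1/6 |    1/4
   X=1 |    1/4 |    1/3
0.0006 bits

Mutual information: I(X;Y) = H(X) + H(Y) - H(X,Y)

Marginals:
P(X) = (5/12, 7/12), H(X) = 0.9799 bits
P(Y) = (5/12, 7/12), H(Y) = 0.9799 bits

Joint entropy: H(X,Y) = 1.9591 bits

I(X;Y) = 0.9799 + 0.9799 - 1.9591 = 0.0006 bits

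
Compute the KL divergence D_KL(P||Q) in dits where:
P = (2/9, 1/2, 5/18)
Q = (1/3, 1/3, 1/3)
0.0269 dits

KL divergence: D_KL(P||Q) = Σ p(x) log(p(x)/q(x))

Computing term by term:
  x=0: 2/9 × log_10[(2/9)/(1/3)] = 2/9 × -0.1761 = -0.0391
  x=1: 1/2 × log_10[(1/2)/(1/3)] = 1/2 × 0.1761 = 0.0880
  x=2: 5/18 × log_10[(5/18)/(1/3)] = 5/18 × -0.0792 = -0.0220

D_KL(P||Q) = 0.0269 dits

Note: KL divergence is always non-negative and equals 0 iff P = Q.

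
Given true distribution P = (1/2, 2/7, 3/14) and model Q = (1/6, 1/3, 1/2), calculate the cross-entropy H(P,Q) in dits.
0.5899 dits

Cross-entropy: H(P,Q) = -Σ p(x) log q(x)

Alternatively: H(P,Q) = H(P) + D_KL(P||Q)
H(P) = 0.4493 dits
D_KL(P||Q) = 0.1406 dits

H(P,Q) = 0.4493 + 0.1406 = 0.5899 dits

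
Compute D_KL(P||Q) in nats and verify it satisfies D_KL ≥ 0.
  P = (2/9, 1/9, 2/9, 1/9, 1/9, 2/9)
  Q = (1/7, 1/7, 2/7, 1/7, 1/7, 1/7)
0.0568 nats

KL divergence satisfies the Gibbs inequality: D_KL(P||Q) ≥ 0 for all distributions P, Q.

D_KL(P||Q) = Σ p(x) log(p(x)/q(x))
Term by term:
  x=0: 2/9 × log_e[(2/9)/(1/7)] = 0.0982
  x=1: 1/9 × log_e[(1/9)/(1/7)] = -0.0279
  x=2: 2/9 × log_e[(2/9)/(2/7)] = -0.0558
  x=3: 1/9 × log_e[(1/9)/(1/7)] = -0.0279
  x=4: 1/9 × log_e[(1/9)/(1/7)] = -0.0279
  x=5: 2/9 × log_e[(2/9)/(1/7)] = 0.0982
D_KL(P||Q) = 0.0568 nats

D_KL(P||Q) = 0.0568 ≥ 0 ✓

This non-negativity is a fundamental property: relative entropy cannot be negative because it measures how different Q is from P.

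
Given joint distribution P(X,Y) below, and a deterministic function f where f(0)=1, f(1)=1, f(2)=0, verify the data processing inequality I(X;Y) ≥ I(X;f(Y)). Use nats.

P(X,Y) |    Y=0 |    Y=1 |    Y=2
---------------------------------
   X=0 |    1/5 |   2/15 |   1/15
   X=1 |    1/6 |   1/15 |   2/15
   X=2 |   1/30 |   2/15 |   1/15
I(X;Y) = 0.0777, I(X;f(Y)) = 0.0198, inequality holds: 0.0777 ≥ 0.0198

Data Processing Inequality: For any Markov chain X → Y → Z, we have I(X;Y) ≥ I(X;Z).

Here Z = f(Y) is a deterministic function of Y, forming X → Y → Z.

Original I(X;Y) = 0.0777 nats

After applying f:
P(X,Z) where Z=f(Y):
- P(X,Z=0) = P(X,Y=2)
- P(X,Z=1) = P(X,Y=0) + P(X,Y=1)

I(X;Z) = I(X;f(Y)) = 0.0198 nats

Verification: 0.0777 ≥ 0.0198 ✓

Information cannot be created by processing; the function f can only lose information about X.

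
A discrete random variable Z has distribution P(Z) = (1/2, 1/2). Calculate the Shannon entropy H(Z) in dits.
0.3010 dits

Shannon entropy is H(X) = -Σ p(x) log p(x).

For P = (1/2, 1/2):
H = -1/2 × log_10(1/2) -1/2 × log_10(1/2)
H = 0.3010 dits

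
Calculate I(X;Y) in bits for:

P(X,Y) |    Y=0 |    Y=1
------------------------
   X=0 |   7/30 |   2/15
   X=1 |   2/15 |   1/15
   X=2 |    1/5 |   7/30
0.0253 bits

Mutual information: I(X;Y) = H(X) + H(Y) - H(X,Y)

Marginals:
P(X) = (11/30, 1/5, 13/30), H(X) = 1.5179 bits
P(Y) = (17/30, 13/30), H(Y) = 0.9871 bits

Joint entropy: H(X,Y) = 2.4798 bits

I(X;Y) = 1.5179 + 0.9871 - 2.4798 = 0.0253 bits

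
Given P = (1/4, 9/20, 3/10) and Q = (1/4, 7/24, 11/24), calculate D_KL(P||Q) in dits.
0.0295 dits

KL divergence: D_KL(P||Q) = Σ p(x) log(p(x)/q(x))

Computing term by term:
  x=0: 1/4 × log_10[(1/4)/(1/4)] = 1/4 × 0.0000 = 0.0000
  x=1: 9/20 × log_10[(9/20)/(7/24)] = 9/20 × 0.1883 = 0.0847
  x=2: 3/10 × log_10[(3/10)/(11/24)] = 3/10 × -0.1841 = -0.0552

D_KL(P||Q) = 0.0295 dits

Note: KL divergence is always non-negative and equals 0 iff P = Q.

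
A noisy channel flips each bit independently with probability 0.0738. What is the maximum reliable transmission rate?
0.6201 bits

For a binary symmetric channel (BSC) with error probability p:
Capacity C = 1 - H(p) bits per symbol

where H(p) = -p log₂(p) - (1-p) log₂(1-p) is the binary entropy function.

H(0.0738) = 0.3799 bits
C = 1 - 0.3799 = 0.6201 bits per symbol

This means we can reliably transmit up to 0.6201 bits of information per channel use.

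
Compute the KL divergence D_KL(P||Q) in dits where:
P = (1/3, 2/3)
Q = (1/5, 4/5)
0.0212 dits

KL divergence: D_KL(P||Q) = Σ p(x) log(p(x)/q(x))

Computing term by term:
  x=0: 1/3 × log_10[(1/3)/(1/5)] = 1/3 × 0.2218 = 0.0739
  x=1: 2/3 × log_10[(2/3)/(4/5)] = 2/3 × -0.0792 = -0.0528

D_KL(P||Q) = 0.0212 dits

Note: KL divergence is always non-negative and equals 0 iff P = Q.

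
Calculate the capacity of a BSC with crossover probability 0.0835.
0.5856 bits

For a binary symmetric channel (BSC) with error probability p:
Capacity C = 1 - H(p) bits per symbol

where H(p) = -p log₂(p) - (1-p) log₂(1-p) is the binary entropy function.

H(0.0835) = 0.4144 bits
C = 1 - 0.4144 = 0.5856 bits per symbol

This means we can reliably transmit up to 0.5856 bits of information per channel use.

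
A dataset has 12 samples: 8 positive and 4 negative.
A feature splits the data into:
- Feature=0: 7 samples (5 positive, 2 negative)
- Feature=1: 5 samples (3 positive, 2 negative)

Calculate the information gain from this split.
0.0102 bits

Information Gain = H(Y) - H(Y|Feature)

Before split:
P(positive) = 8/12 = 0.6667
H(Y) = 0.9183 bits

After split:
Feature=0: H = 0.8631 bits (weight = 7/12)
Feature=1: H = 0.9710 bits (weight = 5/12)
H(Y|Feature) = (7/12)×0.8631 + (5/12)×0.9710 = 0.9080 bits

Information Gain = 0.9183 - 0.9080 = 0.0102 bits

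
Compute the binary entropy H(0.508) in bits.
0.9998 bits

The binary entropy function is:
H(p) = -p log(p) - (1-p) log(1-p)

H(0.508) = -0.508 × log_2(0.508) - 0.492 × log_2(0.492)
H(0.508) = 0.9998 bits

Note: Binary entropy is maximized at p=0.5 (H=1 bit) and minimized at p=0 or p=1 (H=0).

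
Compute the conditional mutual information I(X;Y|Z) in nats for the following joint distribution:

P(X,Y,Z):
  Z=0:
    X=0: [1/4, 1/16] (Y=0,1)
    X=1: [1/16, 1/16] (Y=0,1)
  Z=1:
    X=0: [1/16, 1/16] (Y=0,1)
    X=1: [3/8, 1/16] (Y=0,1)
0.0506 nats

Conditional mutual information: I(X;Y|Z) = H(X|Z) + H(Y|Z) - H(X,Y|Z)

H(Z) = 0.6853
H(X,Z) = 1.2450 → H(X|Z) = 0.5597
H(Y,Z) = 1.2450 → H(Y|Z) = 0.5597
H(X,Y,Z) = 1.7541 → H(X,Y|Z) = 1.0688

I(X;Y|Z) = 0.5597 + 0.5597 - 1.0688 = 0.0506 nats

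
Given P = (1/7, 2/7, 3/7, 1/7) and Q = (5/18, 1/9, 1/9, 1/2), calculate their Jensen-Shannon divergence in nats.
0.1333 nats

Jensen-Shannon divergence is:
JSD(P||Q) = 0.5 × D_KL(P||M) + 0.5 × D_KL(Q||M)
where M = 0.5 × (P + Q) is the mixture distribution.

M = 0.5 × (1/7, 2/7, 3/7, 1/7) + 0.5 × (5/18, 1/9, 1/9, 1/2) = (0.210317, 0.198413, 0.269841, 9/28)

D_KL(P||M) = 0.1314 nats
D_KL(Q||M) = 0.1352 nats

JSD(P||Q) = 0.5 × 0.1314 + 0.5 × 0.1352 = 0.1333 nats

Unlike KL divergence, JSD is symmetric and bounded: 0 ≤ JSD ≤ log(2).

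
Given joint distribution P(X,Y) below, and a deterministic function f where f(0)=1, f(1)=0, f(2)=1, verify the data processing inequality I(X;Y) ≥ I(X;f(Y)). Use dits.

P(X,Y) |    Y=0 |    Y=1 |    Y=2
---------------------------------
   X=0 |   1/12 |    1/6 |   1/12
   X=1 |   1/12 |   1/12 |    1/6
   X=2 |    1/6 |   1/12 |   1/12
I(X;Y) = 0.0256, I(X;f(Y)) = 0.0133, inequality holds: 0.0256 ≥ 0.0133

Data Processing Inequality: For any Markov chain X → Y → Z, we have I(X;Y) ≥ I(X;Z).

Here Z = f(Y) is a deterministic function of Y, forming X → Y → Z.

Original I(X;Y) = 0.0256 dits

After applying f:
P(X,Z) where Z=f(Y):
- P(X,Z=0) = P(X,Y=1)
- P(X,Z=1) = P(X,Y=0) + P(X,Y=2)

I(X;Z) = I(X;f(Y)) = 0.0133 dits

Verification: 0.0256 ≥ 0.0133 ✓

Information cannot be created by processing; the function f can only lose information about X.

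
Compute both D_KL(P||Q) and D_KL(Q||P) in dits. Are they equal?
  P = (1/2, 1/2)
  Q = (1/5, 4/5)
D_KL(P||Q) = 0.0969, D_KL(Q||P) = 0.0837

KL divergence is not symmetric: D_KL(P||Q) ≠ D_KL(Q||P) in general.

D_KL(P||Q) = 0.0969 dits
D_KL(Q||P) = 0.0837 dits

No, they are not equal!

This asymmetry is why KL divergence is not a true distance metric.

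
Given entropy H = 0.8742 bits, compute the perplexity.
1.8330

Perplexity is 2^H (or exp(H) for natural log).

H = 0.8742 bits
Perplexity = 2^0.8742 = 1.8330

Interpretation: The model's uncertainty is equivalent to choosing uniformly among 1.8 options.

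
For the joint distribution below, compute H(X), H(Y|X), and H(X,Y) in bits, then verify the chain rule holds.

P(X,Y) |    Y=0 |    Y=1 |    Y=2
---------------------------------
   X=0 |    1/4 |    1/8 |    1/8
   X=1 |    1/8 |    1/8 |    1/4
H(X,Y) = 2.5000, H(X) = 1.0000, H(Y|X) = 1.5000 (all in bits)

Chain rule: H(X,Y) = H(X) + H(Y|X)

Left side — joint entropy directly:
H(X,Y) = -Σ p(x,y) log p(x,y) = 2.5000 bits

Right side — compute H(Y|X) from the conditional distributions:
P(X) = (1/2, 1/2), so H(X) = 1.0000 bits
H(Y|X) = Σ_x P(X=x) · H(Y|X=x):
  P(Y|X=0) = (1/2, 1/4, 1/4), H(Y|X=0) = 1.5000, weight P(X=0) = 1/2
  P(Y|X=1) = (1/4, 1/4, 1/2), H(Y|X=1) = 1.5000, weight P(X=1) = 1/2
H(Y|X) = 1.5000 bits

H(X) + H(Y|X) = 1.0000 + 1.5000 = 2.5000 bits

Both sides equal 2.5000 bits. ✓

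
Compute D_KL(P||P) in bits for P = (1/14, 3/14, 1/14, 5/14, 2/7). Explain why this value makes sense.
0.0000 bits

KL divergence satisfies the Gibbs inequality: D_KL(P||Q) ≥ 0 for all distributions P, Q.

D_KL(P||Q) = Σ p(x) log(p(x)/q(x))
Each term is p(x) × log_2(p(x)/p(x)) = p(x) × log_2(1) = 0, so the sum is 0.
D_KL(P||Q) = 0.0000 bits

When P = Q, the KL divergence is exactly 0, as there is no 'divergence' between identical distributions.

This non-negativity is a fundamental property: relative entropy cannot be negative because it measures how different Q is from P.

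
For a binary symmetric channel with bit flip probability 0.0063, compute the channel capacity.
0.9449 bits

For a binary symmetric channel (BSC) with error probability p:
Capacity C = 1 - H(p) bits per symbol

where H(p) = -p log₂(p) - (1-p) log₂(1-p) is the binary entropy function.

H(0.0063) = 0.0551 bits
C = 1 - 0.0551 = 0.9449 bits per symbol

This means we can reliably transmit up to 0.9449 bits of information per channel use.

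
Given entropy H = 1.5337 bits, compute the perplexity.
2.8953

Perplexity is 2^H (or exp(H) for natural log).

H = 1.5337 bits
Perplexity = 2^1.5337 = 2.8953

Interpretation: The model's uncertainty is equivalent to choosing uniformly among 2.9 options.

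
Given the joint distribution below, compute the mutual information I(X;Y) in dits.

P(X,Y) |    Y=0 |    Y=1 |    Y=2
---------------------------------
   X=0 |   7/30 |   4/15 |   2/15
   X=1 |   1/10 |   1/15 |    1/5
0.0271 dits

Mutual information: I(X;Y) = H(X) + H(Y) - H(X,Y)

Marginals:
P(X) = (19/30, 11/30), H(X) = 0.2854 dits
P(Y) = (1/3, 1/3, 1/3), H(Y) = 0.4771 dits

Joint entropy: H(X,Y) = 0.7354 dits

I(X;Y) = 0.2854 + 0.4771 - 0.7354 = 0.0271 dits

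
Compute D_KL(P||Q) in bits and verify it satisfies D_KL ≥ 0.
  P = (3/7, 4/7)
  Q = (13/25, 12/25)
0.0242 bits

KL divergence satisfies the Gibbs inequality: D_KL(P||Q) ≥ 0 for all distributions P, Q.

D_KL(P||Q) = Σ p(x) log(p(x)/q(x))
Term by term:
  x=0: 3/7 × log_2[(3/7)/(13/25)] = -0.1196
  x=1: 4/7 × log_2[(4/7)/(12/25)] = 0.1437
D_KL(P||Q) = 0.0242 bits

D_KL(P||Q) = 0.0242 ≥ 0 ✓

This non-negativity is a fundamental property: relative entropy cannot be negative because it measures how different Q is from P.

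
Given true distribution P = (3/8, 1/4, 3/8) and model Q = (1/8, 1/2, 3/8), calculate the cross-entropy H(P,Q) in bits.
1.9056 bits

Cross-entropy: H(P,Q) = -Σ p(x) log q(x)

Alternatively: H(P,Q) = H(P) + D_KL(P||Q)
H(P) = 1.5613 bits
D_KL(P||Q) = 0.3444 bits

H(P,Q) = 1.5613 + 0.3444 = 1.9056 bits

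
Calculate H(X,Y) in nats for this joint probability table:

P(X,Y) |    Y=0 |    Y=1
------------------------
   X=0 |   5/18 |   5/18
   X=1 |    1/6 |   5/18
1.3661 nats

Joint entropy is H(X,Y) = -Σ_{x,y} p(x,y) log p(x,y).

Summing over all non-zero entries:
H(X,Y) = -[5/18·log_e(5/18) + 5/18·log_e(5/18) + 1/6·log_e(1/6) + 5/18·log_e(5/18)]
H(X,Y) = 1.3661 nats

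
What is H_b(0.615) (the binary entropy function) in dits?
0.2894 dits

The binary entropy function is:
H(p) = -p log(p) - (1-p) log(1-p)

H(0.615) = -0.615 × log_10(0.615) - 0.385 × log_10(0.385)
H(0.615) = 0.2894 dits

Note: Binary entropy is maximized at p=0.5 (H=1 bit) and minimized at p=0 or p=1 (H=0).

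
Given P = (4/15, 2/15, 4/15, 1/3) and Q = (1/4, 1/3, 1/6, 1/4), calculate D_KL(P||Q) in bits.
0.1677 bits

KL divergence: D_KL(P||Q) = Σ p(x) log(p(x)/q(x))

Computing term by term:
  x=0: 4/15 × log_2[(4/15)/(1/4)] = 4/15 × 0.0931 = 0.0248
  x=1: 2/15 × log_2[(2/15)/(1/3)] = 2/15 × -1.3219 = -0.1763
  x=2: 4/15 × log_2[(4/15)/(1/6)] = 4/15 × 0.6781 = 0.1808
  x=3: 1/3 × log_2[(1/3)/(1/4)] = 1/3 × 0.4150 = 0.1383

D_KL(P||Q) = 0.1677 bits

Note: KL divergence is always non-negative and equals 0 iff P = Q.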